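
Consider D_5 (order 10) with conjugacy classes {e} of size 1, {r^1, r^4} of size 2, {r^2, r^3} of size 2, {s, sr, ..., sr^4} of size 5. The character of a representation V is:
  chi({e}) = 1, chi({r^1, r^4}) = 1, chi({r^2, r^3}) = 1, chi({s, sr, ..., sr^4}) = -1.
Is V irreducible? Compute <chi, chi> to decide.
Irreducible: <chi, chi> = 1.

Solution. <chi, chi> = (1/|G|) sum_C |C| * |chi(C)|^2 = (1/10)[1*|1|^2 + 2*|1|^2 + 2*|1|^2 + 5*|-1|^2]
  = (1/10)[(1) + (2) + (2) + (5)] = 10/10 = 1.
A character is irreducible iff <chi, chi> = 1, so this representation is irreducible.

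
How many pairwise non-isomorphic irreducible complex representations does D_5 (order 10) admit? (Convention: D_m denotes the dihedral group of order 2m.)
4

Explanation: The number of irreducible complex representations of a finite group equals its number of conjugacy classes. D_5 has 4 conjugacy classes ((n+3)/2 for n odd), so D_5 (order 10) has exactly 4 irreducible complex representations.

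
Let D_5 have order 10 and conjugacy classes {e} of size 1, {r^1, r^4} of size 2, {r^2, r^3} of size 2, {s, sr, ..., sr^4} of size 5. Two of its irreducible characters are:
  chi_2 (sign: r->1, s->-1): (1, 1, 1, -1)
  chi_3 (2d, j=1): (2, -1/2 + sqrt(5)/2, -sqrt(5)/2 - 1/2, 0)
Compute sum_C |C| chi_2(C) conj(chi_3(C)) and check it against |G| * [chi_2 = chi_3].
Sum = 0; so <chi_2, chi_3> = 0 (distinct irreducibles are orthogonal).

Justification: Compute term by term over conjugacy classes (|C| * chi_2(C) * conj(chi_3(C))):
  1*(1)*conj(2) + 2*(1)*conj(-1/2 + sqrt(5)/2) + 2*(1)*conj(-sqrt(5)/2 - 1/2) + 5*(-1)*conj(0)
  = (2) + (-1 + sqrt(5)) + (-sqrt(5) - 1) + (0)
  = 0.
Dividing by |G| = 10 gives 0/10 = 0, matching the row-orthogonality relation <chi_2, chi_3> = [chi_2 = chi_3].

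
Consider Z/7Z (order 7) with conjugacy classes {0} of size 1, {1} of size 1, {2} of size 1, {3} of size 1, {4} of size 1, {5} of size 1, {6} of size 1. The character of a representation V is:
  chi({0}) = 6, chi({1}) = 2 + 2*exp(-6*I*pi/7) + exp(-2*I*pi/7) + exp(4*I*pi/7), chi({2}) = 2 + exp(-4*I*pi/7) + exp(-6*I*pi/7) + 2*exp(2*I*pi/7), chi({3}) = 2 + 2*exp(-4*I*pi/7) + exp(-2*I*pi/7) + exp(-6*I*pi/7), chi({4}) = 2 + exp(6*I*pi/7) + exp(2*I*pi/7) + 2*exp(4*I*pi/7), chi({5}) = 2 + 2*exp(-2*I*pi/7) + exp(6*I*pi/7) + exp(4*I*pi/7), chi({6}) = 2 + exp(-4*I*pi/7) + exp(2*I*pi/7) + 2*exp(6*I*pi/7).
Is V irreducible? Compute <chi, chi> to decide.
Not irreducible (reducible): <chi, chi> = 10 > 1.

Why: <chi, chi> = (1/|G|) sum_C |C| * |chi(C)|^2 = (1/7)[1*|6|^2 + 1*|2 + 2*exp(-6*I*pi/7) + exp(-2*I*pi/7) + exp(4*I*pi/7)|^2 + 1*|2 + exp(-4*I*pi/7) + exp(-6*I*pi/7) + 2*exp(2*I*pi/7)|^2 + 1*|2 + 2*exp(-4*I*pi/7) + exp(-2*I*pi/7) + exp(-6*I*pi/7)|^2 + 1*|2 + exp(6*I*pi/7) + exp(2*I*pi/7) + 2*exp(4*I*pi/7)|^2 + 1*|2 + 2*exp(-2*I*pi/7) + exp(6*I*pi/7) + exp(4*I*pi/7)|^2 + 1*|2 + exp(-4*I*pi/7) + exp(2*I*pi/7) + 2*exp(6*I*pi/7)|^2]
  = (1/7)[(36) + (10 + 6*exp(-4*I*pi/7) + 5*exp(-6*I*pi/7) + 2*exp(-2*I*pi/7) + 2*exp(2*I*pi/7) + 5*exp(6*I*pi/7) + 6*exp(4*I*pi/7)) + (10 + 5*exp(-2*I*pi/7) + 6*exp(-6*I*pi/7) + 2*exp(-4*I*pi/7) + 2*exp(4*I*pi/7) + 6*exp(6*I*pi/7) + 5*exp(2*I*pi/7)) + (10 + 5*exp(-4*I*pi/7) + 6*exp(-2*I*pi/7) + 2*exp(-6*I*pi/7) + 2*exp(6*I*pi/7) + 6*exp(2*I*pi/7) + 5*exp(4*I*pi/7)) + (10 + 5*exp(-4*I*pi/7) + 6*exp(-2*I*pi/7) + 2*exp(-6*I*pi/7) + 2*exp(6*I*pi/7) + 6*exp(2*I*pi/7) + 5*exp(4*I*pi/7)) + (10 + 5*exp(-2*I*pi/7) + 6*exp(-6*I*pi/7) + 2*exp(-4*I*pi/7) + 2*exp(4*I*pi/7) + 6*exp(6*I*pi/7) + 5*exp(2*I*pi/7)) + (10 + 6*exp(-4*I*pi/7) + 5*exp(-6*I*pi/7) + 2*exp(-2*I*pi/7) + 2*exp(2*I*pi/7) + 5*exp(6*I*pi/7) + 6*exp(4*I*pi/7))] = 70/7 = 10.
(Exp terms are combined using exp(i*s)*conj(exp(i*t)) = exp(i*(s-t)), and sums of them are collapsed using the identity that for every m > 1 the m distinct m-th roots of unity sum to 0, e.g. 1 + exp(2*I*pi/3) + exp(-2*I*pi/3) = 0.)
A character is irreducible iff <chi, chi> = 1, so this representation is reducible.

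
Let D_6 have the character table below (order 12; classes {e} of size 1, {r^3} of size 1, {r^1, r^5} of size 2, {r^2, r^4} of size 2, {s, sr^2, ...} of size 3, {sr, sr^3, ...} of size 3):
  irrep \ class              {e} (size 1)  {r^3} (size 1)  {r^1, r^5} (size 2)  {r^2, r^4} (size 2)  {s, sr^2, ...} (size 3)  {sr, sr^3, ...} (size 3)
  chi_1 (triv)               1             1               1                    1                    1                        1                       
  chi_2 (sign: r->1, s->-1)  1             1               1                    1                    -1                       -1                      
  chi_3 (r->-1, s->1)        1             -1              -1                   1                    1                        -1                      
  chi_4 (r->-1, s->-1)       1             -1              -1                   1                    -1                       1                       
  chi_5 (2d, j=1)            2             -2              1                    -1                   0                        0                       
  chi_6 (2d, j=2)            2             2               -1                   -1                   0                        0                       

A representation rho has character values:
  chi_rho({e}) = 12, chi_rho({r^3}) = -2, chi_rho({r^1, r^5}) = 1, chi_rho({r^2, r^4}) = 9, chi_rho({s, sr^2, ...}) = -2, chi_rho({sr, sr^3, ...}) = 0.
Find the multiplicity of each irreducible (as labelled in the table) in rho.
Multiplicities: chi_1: 2, chi_2: 3, chi_3: 2, chi_4: 3, chi_5: 1, chi_6: 0.

Justification: Use <chi_rho, chi> = (1/|G|) sum_C |C| * chi_rho(C) * conj(chi(C)) with |G| = 12 for each irreducible chi in the table:
  <chi_rho, chi_1> = (1/12)[1*(12)*conj(1) + 1*(-2)*conj(1) + 2*(1)*conj(1) + 2*(9)*conj(1) + 3*(-2)*conj(1) + 3*(0)*conj(1)]
      = (1/12)[(12) + (-2) + (2) + (18) + (-6) + (0)] = 24/12 = 2
  <chi_rho, chi_2> = (1/12)[1*(12)*conj(1) + 1*(-2)*conj(1) + 2*(1)*conj(1) + 2*(9)*conj(1) + 3*(-2)*conj(-1) + 3*(0)*conj(-1)]
      = (1/12)[(12) + (-2) + (2) + (18) + (6) + (0)] = 36/12 = 3
  <chi_rho, chi_3> = (1/12)[1*(12)*conj(1) + 1*(-2)*conj(-1) + 2*(1)*conj(-1) + 2*(9)*conj(1) + 3*(-2)*conj(1) + 3*(0)*conj(-1)]
      = (1/12)[(12) + (2) + (-2) + (18) + (-6) + (0)] = 24/12 = 2
  <chi_rho, chi_4> = (1/12)[1*(12)*conj(1) + 1*(-2)*conj(-1) + 2*(1)*conj(-1) + 2*(9)*conj(1) + 3*(-2)*conj(-1) + 3*(0)*conj(1)]
      = (1/12)[(12) + (2) + (-2) + (18) + (6) + (0)] = 36/12 = 3
  <chi_rho, chi_5> = (1/12)[1*(12)*conj(2) + 1*(-2)*conj(-2) + 2*(1)*conj(1) + 2*(9)*conj(-1) + 3*(-2)*conj(0) + 3*(0)*conj(0)]
      = (1/12)[(24) + (4) + (2) + (-18) + (0) + (0)] = 12/12 = 1
  <chi_rho, chi_6> = (1/12)[1*(12)*conj(2) + 1*(-2)*conj(2) + 2*(1)*conj(-1) + 2*(9)*conj(-1) + 3*(-2)*conj(0) + 3*(0)*conj(0)]
      = (1/12)[(24) + (-4) + (-2) + (-18) + (0) + (0)] = 0/12 = 0
Dimension check: dim(rho) = sum (mult * dim) = 2*1 + 3*1 + 2*1 + 3*1 + 1*2 + 0*2 = 12 = chi_rho(e) = 12.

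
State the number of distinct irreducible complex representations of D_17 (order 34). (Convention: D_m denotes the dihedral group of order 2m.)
10

Details: The number of irreducible complex representations of a finite group equals its number of conjugacy classes. D_17 has 10 conjugacy classes ((n+3)/2 for n odd), so D_17 (order 34) has exactly 10 irreducible complex representations.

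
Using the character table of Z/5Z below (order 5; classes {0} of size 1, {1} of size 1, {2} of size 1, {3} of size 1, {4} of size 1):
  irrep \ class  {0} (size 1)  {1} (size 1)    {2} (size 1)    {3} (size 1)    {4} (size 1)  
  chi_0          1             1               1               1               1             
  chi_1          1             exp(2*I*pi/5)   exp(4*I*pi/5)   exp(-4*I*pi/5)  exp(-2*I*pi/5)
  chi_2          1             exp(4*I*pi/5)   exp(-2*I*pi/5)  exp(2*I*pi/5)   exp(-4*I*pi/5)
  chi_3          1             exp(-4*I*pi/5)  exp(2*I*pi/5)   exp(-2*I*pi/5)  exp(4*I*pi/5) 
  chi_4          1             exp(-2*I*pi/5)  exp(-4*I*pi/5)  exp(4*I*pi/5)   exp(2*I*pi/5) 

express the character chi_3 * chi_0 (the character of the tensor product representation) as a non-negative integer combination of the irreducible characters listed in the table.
chi_3 tensor chi_0 = chi_3 (all other irreducibles have multiplicity 0).

Justification: The character of a tensor product is the pointwise product (chi_3 * chi_0)(C) = chi_3(C) * chi_0(C):
  {0}: (1)*(1), {1}: (exp(-4*I*pi/5))*(1), {2}: (exp(2*I*pi/5))*(1), {3}: (exp(-2*I*pi/5))*(1), {4}: (exp(4*I*pi/5))*(1)
so (chi_3 * chi_0) takes values
  {0} -> 1, {1} -> exp(-4*I*pi/5), {2} -> exp(2*I*pi/5), {3} -> exp(-2*I*pi/5), {4} -> exp(4*I*pi/5).
Now take the inner product of this character with each irreducible chi from the table, <chi_3*chi_0, chi> = (1/5) sum_C |C| (chi_3*chi_0)(C) conj(chi(C)):
  <chi_3*chi_0, chi_0> = (1/5)[1*(1)*conj(1) + 1*(exp(-4*I*pi/5))*conj(1) + 1*(exp(2*I*pi/5))*conj(1) + 1*(exp(-2*I*pi/5))*conj(1) + 1*(exp(4*I*pi/5))*conj(1)]
      = (1/5)[(1) + (exp(-4*I*pi/5)) + (exp(2*I*pi/5)) + (exp(-2*I*pi/5)) + (exp(4*I*pi/5))] = 0/5 = 0
  <chi_3*chi_0, chi_1> = (1/5)[1*(1)*conj(1) + 1*(exp(-4*I*pi/5))*conj(exp(2*I*pi/5)) + 1*(exp(2*I*pi/5))*conj(exp(4*I*pi/5)) + 1*(exp(-2*I*pi/5))*conj(exp(-4*I*pi/5)) + 1*(exp(4*I*pi/5))*conj(exp(-2*I*pi/5))]
      = (1/5)[(1) + (exp(4*I*pi/5)) + (exp(-2*I*pi/5)) + (exp(2*I*pi/5)) + (exp(-4*I*pi/5))] = 0/5 = 0
  <chi_3*chi_0, chi_2> = (1/5)[1*(1)*conj(1) + 1*(exp(-4*I*pi/5))*conj(exp(4*I*pi/5)) + 1*(exp(2*I*pi/5))*conj(exp(-2*I*pi/5)) + 1*(exp(-2*I*pi/5))*conj(exp(2*I*pi/5)) + 1*(exp(4*I*pi/5))*conj(exp(-4*I*pi/5))]
      = (1/5)[(1) + (exp(2*I*pi/5)) + (exp(4*I*pi/5)) + (exp(-4*I*pi/5)) + (exp(-2*I*pi/5))] = 0/5 = 0
  <chi_3*chi_0, chi_3> = (1/5)[1*(1)*conj(1) + 1*(exp(-4*I*pi/5))*conj(exp(-4*I*pi/5)) + 1*(exp(2*I*pi/5))*conj(exp(2*I*pi/5)) + 1*(exp(-2*I*pi/5))*conj(exp(-2*I*pi/5)) + 1*(exp(4*I*pi/5))*conj(exp(4*I*pi/5))]
      = (1/5)[(1) + (1) + (1) + (1) + (1)] = 5/5 = 1
  <chi_3*chi_0, chi_4> = (1/5)[1*(1)*conj(1) + 1*(exp(-4*I*pi/5))*conj(exp(-2*I*pi/5)) + 1*(exp(2*I*pi/5))*conj(exp(-4*I*pi/5)) + 1*(exp(-2*I*pi/5))*conj(exp(4*I*pi/5)) + 1*(exp(4*I*pi/5))*conj(exp(2*I*pi/5))]
      = (1/5)[(1) + (exp(-2*I*pi/5)) + (exp(-4*I*pi/5)) + (exp(4*I*pi/5)) + (exp(2*I*pi/5))] = 0/5 = 0
(Exp terms are combined using exp(i*s)*conj(exp(i*t)) = exp(i*(s-t)), and sums of them are collapsed using the identity that for every m > 1 the m distinct m-th roots of unity sum to 0, e.g. 1 + exp(2*I*pi/3) + exp(-2*I*pi/3) = 0.)
Hence the multiplicities are chi_3: 1. Dimension check: dim(chi_3)*dim(chi_0) = 1*1 = 1 and sum (mult * dim) = 1*1 = 1.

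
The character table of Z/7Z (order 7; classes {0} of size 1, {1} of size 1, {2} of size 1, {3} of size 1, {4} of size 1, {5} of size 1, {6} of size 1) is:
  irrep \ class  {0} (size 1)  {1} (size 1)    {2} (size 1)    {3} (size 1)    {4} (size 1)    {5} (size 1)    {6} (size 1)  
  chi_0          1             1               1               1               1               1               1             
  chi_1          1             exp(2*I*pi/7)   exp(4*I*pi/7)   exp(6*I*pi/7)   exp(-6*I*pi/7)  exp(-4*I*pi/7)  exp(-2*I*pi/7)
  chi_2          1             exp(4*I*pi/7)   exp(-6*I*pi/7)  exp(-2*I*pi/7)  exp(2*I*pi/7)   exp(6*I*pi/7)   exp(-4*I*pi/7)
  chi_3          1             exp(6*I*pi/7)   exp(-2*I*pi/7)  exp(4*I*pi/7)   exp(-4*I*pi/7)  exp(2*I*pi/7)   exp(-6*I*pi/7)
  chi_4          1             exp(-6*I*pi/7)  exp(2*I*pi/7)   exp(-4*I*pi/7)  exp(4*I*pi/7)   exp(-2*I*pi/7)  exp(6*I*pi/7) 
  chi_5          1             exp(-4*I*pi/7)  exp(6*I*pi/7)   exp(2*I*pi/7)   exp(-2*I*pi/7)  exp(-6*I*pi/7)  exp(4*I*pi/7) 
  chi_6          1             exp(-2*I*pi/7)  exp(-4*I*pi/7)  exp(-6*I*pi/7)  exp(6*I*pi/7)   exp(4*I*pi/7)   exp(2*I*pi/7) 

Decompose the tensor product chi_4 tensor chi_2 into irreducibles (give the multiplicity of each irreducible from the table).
chi_4 tensor chi_2 = chi_6 (all other irreducibles have multiplicity 0).

Why: The character of a tensor product is the pointwise product (chi_4 * chi_2)(C) = chi_4(C) * chi_2(C):
  {0}: (1)*(1), {1}: (exp(-6*I*pi/7))*(exp(4*I*pi/7)), {2}: (exp(2*I*pi/7))*(exp(-6*I*pi/7)), {3}: (exp(-4*I*pi/7))*(exp(-2*I*pi/7)), {4}: (exp(4*I*pi/7))*(exp(2*I*pi/7)), {5}: (exp(-2*I*pi/7))*(exp(6*I*pi/7)), {6}: (exp(6*I*pi/7))*(exp(-4*I*pi/7))
so (chi_4 * chi_2) takes values
  {0} -> 1, {1} -> exp(-2*I*pi/7), {2} -> exp(-4*I*pi/7), {3} -> exp(-6*I*pi/7), {4} -> exp(6*I*pi/7), {5} -> exp(4*I*pi/7), {6} -> exp(2*I*pi/7).
Now take the inner product of this character with each irreducible chi from the table, <chi_4*chi_2, chi> = (1/7) sum_C |C| (chi_4*chi_2)(C) conj(chi(C)):
  <chi_4*chi_2, chi_0> = (1/7)[1*(1)*conj(1) + 1*(exp(-2*I*pi/7))*conj(1) + 1*(exp(-4*I*pi/7))*conj(1) + 1*(exp(-6*I*pi/7))*conj(1) + 1*(exp(6*I*pi/7))*conj(1) + 1*(exp(4*I*pi/7))*conj(1) + 1*(exp(2*I*pi/7))*conj(1)]
      = (1/7)[(1) + (exp(-2*I*pi/7)) + (exp(-4*I*pi/7)) + (exp(-6*I*pi/7)) + (exp(6*I*pi/7)) + (exp(4*I*pi/7)) + (exp(2*I*pi/7))] = 0/7 = 0
  <chi_4*chi_2, chi_1> = (1/7)[1*(1)*conj(1) + 1*(exp(-2*I*pi/7))*conj(exp(2*I*pi/7)) + 1*(exp(-4*I*pi/7))*conj(exp(4*I*pi/7)) + 1*(exp(-6*I*pi/7))*conj(exp(6*I*pi/7)) + 1*(exp(6*I*pi/7))*conj(exp(-6*I*pi/7)) + 1*(exp(4*I*pi/7))*conj(exp(-4*I*pi/7)) + 1*(exp(2*I*pi/7))*conj(exp(-2*I*pi/7))]
      = (1/7)[(1) + (exp(-4*I*pi/7)) + (exp(6*I*pi/7)) + (exp(2*I*pi/7)) + (exp(-2*I*pi/7)) + (exp(-6*I*pi/7)) + (exp(4*I*pi/7))] = 0/7 = 0
  <chi_4*chi_2, chi_2> = (1/7)[1*(1)*conj(1) + 1*(exp(-2*I*pi/7))*conj(exp(4*I*pi/7)) + 1*(exp(-4*I*pi/7))*conj(exp(-6*I*pi/7)) + 1*(exp(-6*I*pi/7))*conj(exp(-2*I*pi/7)) + 1*(exp(6*I*pi/7))*conj(exp(2*I*pi/7)) + 1*(exp(4*I*pi/7))*conj(exp(6*I*pi/7)) + 1*(exp(2*I*pi/7))*conj(exp(-4*I*pi/7))]
      = (1/7)[(1) + (exp(-6*I*pi/7)) + (exp(2*I*pi/7)) + (exp(-4*I*pi/7)) + (exp(4*I*pi/7)) + (exp(-2*I*pi/7)) + (exp(6*I*pi/7))] = 0/7 = 0
  <chi_4*chi_2, chi_3> = (1/7)[1*(1)*conj(1) + 1*(exp(-2*I*pi/7))*conj(exp(6*I*pi/7)) + 1*(exp(-4*I*pi/7))*conj(exp(-2*I*pi/7)) + 1*(exp(-6*I*pi/7))*conj(exp(4*I*pi/7)) + 1*(exp(6*I*pi/7))*conj(exp(-4*I*pi/7)) + 1*(exp(4*I*pi/7))*conj(exp(2*I*pi/7)) + 1*(exp(2*I*pi/7))*conj(exp(-6*I*pi/7))]
      = (1/7)[(1) + (exp(6*I*pi/7)) + (exp(-2*I*pi/7)) + (exp(4*I*pi/7)) + (exp(-4*I*pi/7)) + (exp(2*I*pi/7)) + (exp(-6*I*pi/7))] = 0/7 = 0
  <chi_4*chi_2, chi_4> = (1/7)[1*(1)*conj(1) + 1*(exp(-2*I*pi/7))*conj(exp(-6*I*pi/7)) + 1*(exp(-4*I*pi/7))*conj(exp(2*I*pi/7)) + 1*(exp(-6*I*pi/7))*conj(exp(-4*I*pi/7)) + 1*(exp(6*I*pi/7))*conj(exp(4*I*pi/7)) + 1*(exp(4*I*pi/7))*conj(exp(-2*I*pi/7)) + 1*(exp(2*I*pi/7))*conj(exp(6*I*pi/7))]
      = (1/7)[(1) + (exp(4*I*pi/7)) + (exp(-6*I*pi/7)) + (exp(-2*I*pi/7)) + (exp(2*I*pi/7)) + (exp(6*I*pi/7)) + (exp(-4*I*pi/7))] = 0/7 = 0
  <chi_4*chi_2, chi_5> = (1/7)[1*(1)*conj(1) + 1*(exp(-2*I*pi/7))*conj(exp(-4*I*pi/7)) + 1*(exp(-4*I*pi/7))*conj(exp(6*I*pi/7)) + 1*(exp(-6*I*pi/7))*conj(exp(2*I*pi/7)) + 1*(exp(6*I*pi/7))*conj(exp(-2*I*pi/7)) + 1*(exp(4*I*pi/7))*conj(exp(-6*I*pi/7)) + 1*(exp(2*I*pi/7))*conj(exp(4*I*pi/7))]
      = (1/7)[(1) + (exp(2*I*pi/7)) + (exp(4*I*pi/7)) + (exp(6*I*pi/7)) + (exp(-6*I*pi/7)) + (exp(-4*I*pi/7)) + (exp(-2*I*pi/7))] = 0/7 = 0
  <chi_4*chi_2, chi_6> = (1/7)[1*(1)*conj(1) + 1*(exp(-2*I*pi/7))*conj(exp(-2*I*pi/7)) + 1*(exp(-4*I*pi/7))*conj(exp(-4*I*pi/7)) + 1*(exp(-6*I*pi/7))*conj(exp(-6*I*pi/7)) + 1*(exp(6*I*pi/7))*conj(exp(6*I*pi/7)) + 1*(exp(4*I*pi/7))*conj(exp(4*I*pi/7)) + 1*(exp(2*I*pi/7))*conj(exp(2*I*pi/7))]
      = (1/7)[(1) + (1) + (1) + (1) + (1) + (1) + (1)] = 7/7 = 1
(Exp terms are combined using exp(i*s)*conj(exp(i*t)) = exp(i*(s-t)), and sums of them are collapsed using the identity that for every m > 1 the m distinct m-th roots of unity sum to 0, e.g. 1 + exp(2*I*pi/3) + exp(-2*I*pi/3) = 0.)
Hence the multiplicities are chi_6: 1. Dimension check: dim(chi_4)*dim(chi_2) = 1*1 = 1 and sum (mult * dim) = 1*1 = 1.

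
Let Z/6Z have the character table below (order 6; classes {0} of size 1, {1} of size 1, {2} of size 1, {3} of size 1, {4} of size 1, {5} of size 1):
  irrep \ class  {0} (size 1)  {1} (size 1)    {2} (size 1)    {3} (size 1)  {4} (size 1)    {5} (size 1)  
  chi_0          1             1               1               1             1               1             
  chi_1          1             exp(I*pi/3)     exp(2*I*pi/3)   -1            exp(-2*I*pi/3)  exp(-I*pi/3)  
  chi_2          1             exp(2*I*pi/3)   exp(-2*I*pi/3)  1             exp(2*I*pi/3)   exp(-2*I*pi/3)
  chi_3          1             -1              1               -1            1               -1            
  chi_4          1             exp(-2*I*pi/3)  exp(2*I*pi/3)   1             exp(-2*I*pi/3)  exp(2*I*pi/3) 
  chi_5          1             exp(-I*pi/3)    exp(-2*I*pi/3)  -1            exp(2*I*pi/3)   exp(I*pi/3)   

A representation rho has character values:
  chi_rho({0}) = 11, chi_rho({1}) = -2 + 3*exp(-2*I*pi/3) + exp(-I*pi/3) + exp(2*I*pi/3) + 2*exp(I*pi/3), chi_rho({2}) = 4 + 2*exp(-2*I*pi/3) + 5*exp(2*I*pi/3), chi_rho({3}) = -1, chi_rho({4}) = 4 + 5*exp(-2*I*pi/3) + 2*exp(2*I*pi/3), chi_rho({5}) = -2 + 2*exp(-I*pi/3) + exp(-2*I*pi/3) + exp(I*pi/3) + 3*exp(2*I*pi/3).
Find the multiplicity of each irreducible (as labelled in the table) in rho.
Multiplicities: chi_0: 1, chi_1: 2, chi_2: 1, chi_3: 3, chi_4: 3, chi_5: 1.

Use <chi_rho, chi> = (1/|G|) sum_C |C| * chi_rho(C) * conj(chi(C)) with |G| = 6 for each irreducible chi in the table:
  <chi_rho, chi_0> = (1/6)[1*(11)*conj(1) + 1*(-2 + 3*exp(-2*I*pi/3) + exp(-I*pi/3) + exp(2*I*pi/3) + 2*exp(I*pi/3))*conj(1) + 1*(4 + 2*exp(-2*I*pi/3) + 5*exp(2*I*pi/3))*conj(1) + 1*(-1)*conj(1) + 1*(4 + 5*exp(-2*I*pi/3) + 2*exp(2*I*pi/3))*conj(1) + 1*(-2 + 2*exp(-I*pi/3) + exp(-2*I*pi/3) + exp(I*pi/3) + 3*exp(2*I*pi/3))*conj(1)]
      = (1/6)[(11) + (-2 + 3*exp(-2*I*pi/3) + exp(-I*pi/3) + exp(2*I*pi/3) + 2*exp(I*pi/3)) + (4 + 2*exp(-2*I*pi/3) + 5*exp(2*I*pi/3)) + (-1) + (4 + 5*exp(-2*I*pi/3) + 2*exp(2*I*pi/3)) + (-2 + 2*exp(-I*pi/3) + exp(-2*I*pi/3) + exp(I*pi/3) + 3*exp(2*I*pi/3))] = 6/6 = 1
  <chi_rho, chi_1> = (1/6)[1*(11)*conj(1) + 1*(-2 + 3*exp(-2*I*pi/3) + exp(-I*pi/3) + exp(2*I*pi/3) + 2*exp(I*pi/3))*conj(exp(I*pi/3)) + 1*(4 + 2*exp(-2*I*pi/3) + 5*exp(2*I*pi/3))*conj(exp(2*I*pi/3)) + 1*(-1)*conj(-1) + 1*(4 + 5*exp(-2*I*pi/3) + 2*exp(2*I*pi/3))*conj(exp(-2*I*pi/3)) + 1*(-2 + 2*exp(-I*pi/3) + exp(-2*I*pi/3) + exp(I*pi/3) + 3*exp(2*I*pi/3))*conj(exp(-I*pi/3))]
      = (1/6)[(11) + (-1 + exp(-2*I*pi/3) + exp(I*pi/3) - 2*exp(-I*pi/3)) + (5 + 4*exp(-2*I*pi/3) + 2*exp(2*I*pi/3)) + (1) + (5 + 2*exp(-2*I*pi/3) + 4*exp(2*I*pi/3)) + (-1 - 2*exp(I*pi/3) + exp(-I*pi/3) + exp(2*I*pi/3))] = 12/6 = 2
  <chi_rho, chi_2> = (1/6)[1*(11)*conj(1) + 1*(-2 + 3*exp(-2*I*pi/3) + exp(-I*pi/3) + exp(2*I*pi/3) + 2*exp(I*pi/3))*conj(exp(2*I*pi/3)) + 1*(4 + 2*exp(-2*I*pi/3) + 5*exp(2*I*pi/3))*conj(exp(-2*I*pi/3)) + 1*(-1)*conj(1) + 1*(4 + 5*exp(-2*I*pi/3) + 2*exp(2*I*pi/3))*conj(exp(2*I*pi/3)) + 1*(-2 + 2*exp(-I*pi/3) + exp(-2*I*pi/3) + exp(I*pi/3) + 3*exp(2*I*pi/3))*conj(exp(-2*I*pi/3))]
      = (1/6)[(11) + (2*exp(-I*pi/3) - 2*exp(-2*I*pi/3) + 3*exp(2*I*pi/3)) + (2 + 5*exp(-2*I*pi/3) + 4*exp(2*I*pi/3)) + (-1) + (2 + 4*exp(-2*I*pi/3) + 5*exp(2*I*pi/3)) + (3*exp(-2*I*pi/3) - 2*exp(2*I*pi/3) + 2*exp(I*pi/3))] = 6/6 = 1
  <chi_rho, chi_3> = (1/6)[1*(11)*conj(1) + 1*(-2 + 3*exp(-2*I*pi/3) + exp(-I*pi/3) + exp(2*I*pi/3) + 2*exp(I*pi/3))*conj(-1) + 1*(4 + 2*exp(-2*I*pi/3) + 5*exp(2*I*pi/3))*conj(1) + 1*(-1)*conj(-1) + 1*(4 + 5*exp(-2*I*pi/3) + 2*exp(2*I*pi/3))*conj(1) + 1*(-2 + 2*exp(-I*pi/3) + exp(-2*I*pi/3) + exp(I*pi/3) + 3*exp(2*I*pi/3))*conj(-1)]
      = (1/6)[(11) + (2 - 2*exp(I*pi/3) - exp(2*I*pi/3) - exp(-I*pi/3) - 3*exp(-2*I*pi/3)) + (4 + 2*exp(-2*I*pi/3) + 5*exp(2*I*pi/3)) + (1) + (4 + 5*exp(-2*I*pi/3) + 2*exp(2*I*pi/3)) + (2 - 3*exp(2*I*pi/3) - exp(I*pi/3) - exp(-2*I*pi/3) - 2*exp(-I*pi/3))] = 18/6 = 3
  <chi_rho, chi_4> = (1/6)[1*(11)*conj(1) + 1*(-2 + 3*exp(-2*I*pi/3) + exp(-I*pi/3) + exp(2*I*pi/3) + 2*exp(I*pi/3))*conj(exp(-2*I*pi/3)) + 1*(4 + 2*exp(-2*I*pi/3) + 5*exp(2*I*pi/3))*conj(exp(2*I*pi/3)) + 1*(-1)*conj(1) + 1*(4 + 5*exp(-2*I*pi/3) + 2*exp(2*I*pi/3))*conj(exp(-2*I*pi/3)) + 1*(-2 + 2*exp(-I*pi/3) + exp(-2*I*pi/3) + exp(I*pi/3) + 3*exp(2*I*pi/3))*conj(exp(2*I*pi/3))]
      = (1/6)[(11) + (1 - 2*exp(2*I*pi/3) + exp(-2*I*pi/3) + exp(I*pi/3)) + (5 + 4*exp(-2*I*pi/3) + 2*exp(2*I*pi/3)) + (-1) + (5 + 2*exp(-2*I*pi/3) + 4*exp(2*I*pi/3)) + (1 + exp(-I*pi/3) + exp(2*I*pi/3) - 2*exp(-2*I*pi/3))] = 18/6 = 3
  <chi_rho, chi_5> = (1/6)[1*(11)*conj(1) + 1*(-2 + 3*exp(-2*I*pi/3) + exp(-I*pi/3) + exp(2*I*pi/3) + 2*exp(I*pi/3))*conj(exp(-I*pi/3)) + 1*(4 + 2*exp(-2*I*pi/3) + 5*exp(2*I*pi/3))*conj(exp(-2*I*pi/3)) + 1*(-1)*conj(-1) + 1*(4 + 5*exp(-2*I*pi/3) + 2*exp(2*I*pi/3))*conj(exp(2*I*pi/3)) + 1*(-2 + 2*exp(-I*pi/3) + exp(-2*I*pi/3) + exp(I*pi/3) + 3*exp(2*I*pi/3))*conj(exp(I*pi/3))]
      = (1/6)[(11) + (3*exp(-I*pi/3) - 2*exp(I*pi/3) + 2*exp(2*I*pi/3)) + (2 + 5*exp(-2*I*pi/3) + 4*exp(2*I*pi/3)) + (1) + (2 + 4*exp(-2*I*pi/3) + 5*exp(2*I*pi/3)) + (2*exp(-2*I*pi/3) - 2*exp(-I*pi/3) + 3*exp(I*pi/3))] = 6/6 = 1
(Exp terms are combined using exp(i*s)*conj(exp(i*t)) = exp(i*(s-t)), and sums of them are collapsed using the identity that for every m > 1 the m distinct m-th roots of unity sum to 0, e.g. 1 + exp(2*I*pi/3) + exp(-2*I*pi/3) = 0.)
Dimension check: dim(rho) = sum (mult * dim) = 1*1 + 2*1 + 1*1 + 3*1 + 3*1 + 1*1 = 11 = chi_rho(e) = 11.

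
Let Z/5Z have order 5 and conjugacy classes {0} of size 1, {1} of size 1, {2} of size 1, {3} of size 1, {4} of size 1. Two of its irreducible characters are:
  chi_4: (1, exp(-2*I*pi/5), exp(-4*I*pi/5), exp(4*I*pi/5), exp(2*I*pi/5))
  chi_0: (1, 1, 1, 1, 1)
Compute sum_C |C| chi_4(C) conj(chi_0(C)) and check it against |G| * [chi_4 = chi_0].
Sum = 0; so <chi_4, chi_0> = 0 (distinct irreducibles are orthogonal).

Justification: Compute term by term over conjugacy classes (|C| * chi_4(C) * conj(chi_0(C))):
  1*(1)*conj(1) + 1*(exp(-2*I*pi/5))*conj(1) + 1*(exp(-4*I*pi/5))*conj(1) + 1*(exp(4*I*pi/5))*conj(1) + 1*(exp(2*I*pi/5))*conj(1)
  = (1) + (exp(-2*I*pi/5)) + (exp(-4*I*pi/5)) + (exp(4*I*pi/5)) + (exp(2*I*pi/5))
  = 0.
(Exp terms are combined using exp(i*s)*conj(exp(i*t)) = exp(i*(s-t)), and sums of them are collapsed using the identity that for every m > 1 the m distinct m-th roots of unity sum to 0, e.g. 1 + exp(2*I*pi/3) + exp(-2*I*pi/3) = 0.)
Dividing by |G| = 5 gives 0/5 = 0, matching the row-orthogonality relation <chi_4, chi_0> = [chi_4 = chi_0].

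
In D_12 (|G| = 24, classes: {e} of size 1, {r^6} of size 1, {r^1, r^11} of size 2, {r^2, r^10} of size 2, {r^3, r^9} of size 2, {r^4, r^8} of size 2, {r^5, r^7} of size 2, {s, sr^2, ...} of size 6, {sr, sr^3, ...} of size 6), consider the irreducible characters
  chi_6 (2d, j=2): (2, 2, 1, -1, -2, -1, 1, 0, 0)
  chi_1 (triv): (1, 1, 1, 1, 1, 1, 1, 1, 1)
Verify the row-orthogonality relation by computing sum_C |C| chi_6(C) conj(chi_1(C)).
Sum = 0; so <chi_6, chi_1> = 0 (distinct irreducibles are orthogonal).

Compute term by term over conjugacy classes (|C| * chi_6(C) * conj(chi_1(C))):
  1*(2)*conj(1) + 1*(2)*conj(1) + 2*(1)*conj(1) + 2*(-1)*conj(1) + 2*(-2)*conj(1) + 2*(-1)*conj(1) + 2*(1)*conj(1) + 6*(0)*conj(1) + 6*(0)*conj(1)
  = (2) + (2) + (2) + (-2) + (-4) + (-2) + (2) + (0) + (0)
  = 0.
Dividing by |G| = 24 gives 0/24 = 0, matching the row-orthogonality relation <chi_6, chi_1> = [chi_6 = chi_1].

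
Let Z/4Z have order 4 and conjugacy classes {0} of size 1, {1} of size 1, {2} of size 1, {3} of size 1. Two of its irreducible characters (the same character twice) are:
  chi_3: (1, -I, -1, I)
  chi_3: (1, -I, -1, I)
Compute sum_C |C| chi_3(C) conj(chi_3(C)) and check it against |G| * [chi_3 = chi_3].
Sum = 4 = |G| = 4; so <chi_3, chi_3> = 1 (norm-1 confirms irreducibility).

Why: Compute term by term over conjugacy classes (|C| * chi_3(C) * conj(chi_3(C))):
  1*(1)*conj(1) + 1*(-I)*conj(-I) + 1*(-1)*conj(-1) + 1*(I)*conj(I)
  = (1) + (1) + (1) + (1)
  = 4.
(Exp terms are combined using exp(i*s)*conj(exp(i*t)) = exp(i*(s-t)), and sums of them are collapsed using the identity that for every m > 1 the m distinct m-th roots of unity sum to 0, e.g. 1 + exp(2*I*pi/3) + exp(-2*I*pi/3) = 0.)
Dividing by |G| = 4 gives 4/4 = 1, matching the row-orthogonality relation <chi_3, chi_3> = [chi_3 = chi_3].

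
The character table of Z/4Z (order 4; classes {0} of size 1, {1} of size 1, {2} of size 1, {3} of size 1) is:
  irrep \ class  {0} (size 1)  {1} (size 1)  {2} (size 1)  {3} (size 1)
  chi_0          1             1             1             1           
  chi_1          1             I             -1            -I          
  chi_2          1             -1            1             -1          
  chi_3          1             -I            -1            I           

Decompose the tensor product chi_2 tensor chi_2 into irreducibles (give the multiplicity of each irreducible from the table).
chi_2 tensor chi_2 = chi_0 (all other irreducibles have multiplicity 0).

Justification: The character of a tensor product is the pointwise product (chi_2 * chi_2)(C) = chi_2(C) * chi_2(C):
  {0}: (1)*(1), {1}: (-1)*(-1), {2}: (1)*(1), {3}: (-1)*(-1)
so (chi_2 * chi_2) takes values
  {0} -> 1, {1} -> 1, {2} -> 1, {3} -> 1.
Now take the inner product of this character with each irreducible chi from the table, <chi_2*chi_2, chi> = (1/4) sum_C |C| (chi_2*chi_2)(C) conj(chi(C)):
  <chi_2*chi_2, chi_0> = (1/4)[1*(1)*conj(1) + 1*(1)*conj(1) + 1*(1)*conj(1) + 1*(1)*conj(1)]
      = (1/4)[(1) + (1) + (1) + (1)] = 4/4 = 1
  <chi_2*chi_2, chi_1> = (1/4)[1*(1)*conj(1) + 1*(1)*conj(I) + 1*(1)*conj(-1) + 1*(1)*conj(-I)]
      = (1/4)[(1) + (-I) + (-1) + (I)] = 0/4 = 0
  <chi_2*chi_2, chi_2> = (1/4)[1*(1)*conj(1) + 1*(1)*conj(-1) + 1*(1)*conj(1) + 1*(1)*conj(-1)]
      = (1/4)[(1) + (-1) + (1) + (-1)] = 0/4 = 0
  <chi_2*chi_2, chi_3> = (1/4)[1*(1)*conj(1) + 1*(1)*conj(-I) + 1*(1)*conj(-1) + 1*(1)*conj(I)]
      = (1/4)[(1) + (I) + (-1) + (-I)] = 0/4 = 0
(Exp terms are combined using exp(i*s)*conj(exp(i*t)) = exp(i*(s-t)), and sums of them are collapsed using the identity that for every m > 1 the m distinct m-th roots of unity sum to 0, e.g. 1 + exp(2*I*pi/3) + exp(-2*I*pi/3) = 0.)
Hence the multiplicities are chi_0: 1. Dimension check: dim(chi_2)*dim(chi_2) = 1*1 = 1 and sum (mult * dim) = 1*1 = 1.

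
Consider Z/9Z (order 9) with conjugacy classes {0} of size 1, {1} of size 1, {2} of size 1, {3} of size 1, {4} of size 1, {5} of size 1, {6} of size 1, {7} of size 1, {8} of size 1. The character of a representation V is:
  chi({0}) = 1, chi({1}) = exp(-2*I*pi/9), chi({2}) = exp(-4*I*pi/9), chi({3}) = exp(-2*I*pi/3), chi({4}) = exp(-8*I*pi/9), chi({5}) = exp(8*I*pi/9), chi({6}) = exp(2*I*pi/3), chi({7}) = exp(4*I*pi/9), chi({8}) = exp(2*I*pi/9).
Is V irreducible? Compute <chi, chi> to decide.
Irreducible: <chi, chi> = 1.

Justification: <chi, chi> = (1/|G|) sum_C |C| * |chi(C)|^2 = (1/9)[1*|1|^2 + 1*|exp(-2*I*pi/9)|^2 + 1*|exp(-4*I*pi/9)|^2 + 1*|exp(-2*I*pi/3)|^2 + 1*|exp(-8*I*pi/9)|^2 + 1*|exp(8*I*pi/9)|^2 + 1*|exp(2*I*pi/3)|^2 + 1*|exp(4*I*pi/9)|^2 + 1*|exp(2*I*pi/9)|^2]
  = (1/9)[(1) + (1) + (1) + (1) + (1) + (1) + (1) + (1) + (1)] = 9/9 = 1.
(Exp terms are combined using exp(i*s)*conj(exp(i*t)) = exp(i*(s-t)), and sums of them are collapsed using the identity that for every m > 1 the m distinct m-th roots of unity sum to 0, e.g. 1 + exp(2*I*pi/3) + exp(-2*I*pi/3) = 0.)
A character is irreducible iff <chi, chi> = 1, so this representation is irreducible.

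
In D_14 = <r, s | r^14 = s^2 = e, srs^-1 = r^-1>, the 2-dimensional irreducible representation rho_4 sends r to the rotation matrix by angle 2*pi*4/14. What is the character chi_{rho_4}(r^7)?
chi_{rho_4}(r^7) = 2*cos(2*pi*4*7/14) = 2

Proof sketch: rho_4(r^7) is rotation by angle 2*pi*4*7/14, whose trace is 2*cos(2*pi*4*7/14) = 2.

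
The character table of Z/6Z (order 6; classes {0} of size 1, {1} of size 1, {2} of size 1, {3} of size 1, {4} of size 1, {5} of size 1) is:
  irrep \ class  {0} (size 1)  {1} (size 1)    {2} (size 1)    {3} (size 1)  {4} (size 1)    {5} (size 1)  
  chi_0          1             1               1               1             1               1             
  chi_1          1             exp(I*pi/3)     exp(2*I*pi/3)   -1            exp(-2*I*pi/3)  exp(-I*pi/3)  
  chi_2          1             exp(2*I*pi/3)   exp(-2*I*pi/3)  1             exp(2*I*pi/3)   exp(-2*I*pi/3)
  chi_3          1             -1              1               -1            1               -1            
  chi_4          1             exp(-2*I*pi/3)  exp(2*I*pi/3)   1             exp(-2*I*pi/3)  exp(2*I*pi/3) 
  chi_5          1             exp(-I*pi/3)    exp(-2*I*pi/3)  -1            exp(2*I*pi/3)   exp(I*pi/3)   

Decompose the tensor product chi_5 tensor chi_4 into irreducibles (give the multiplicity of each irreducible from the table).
chi_5 tensor chi_4 = chi_3 (all other irreducibles have multiplicity 0).

Reasoning: The character of a tensor product is the pointwise product (chi_5 * chi_4)(C) = chi_5(C) * chi_4(C):
  {0}: (1)*(1), {1}: (exp(-I*pi/3))*(exp(-2*I*pi/3)), {2}: (exp(-2*I*pi/3))*(exp(2*I*pi/3)), {3}: (-1)*(1), {4}: (exp(2*I*pi/3))*(exp(-2*I*pi/3)), {5}: (exp(I*pi/3))*(exp(2*I*pi/3))
so (chi_5 * chi_4) takes values
  {0} -> 1, {1} -> -1, {2} -> 1, {3} -> -1, {4} -> 1, {5} -> -1.
Now take the inner product of this character with each irreducible chi from the table, <chi_5*chi_4, chi> = (1/6) sum_C |C| (chi_5*chi_4)(C) conj(chi(C)):
  <chi_5*chi_4, chi_0> = (1/6)[1*(1)*conj(1) + 1*(-1)*conj(1) + 1*(1)*conj(1) + 1*(-1)*conj(1) + 1*(1)*conj(1) + 1*(-1)*conj(1)]
      = (1/6)[(1) + (-1) + (1) + (-1) + (1) + (-1)] = 0/6 = 0
  <chi_5*chi_4, chi_1> = (1/6)[1*(1)*conj(1) + 1*(-1)*conj(exp(I*pi/3)) + 1*(1)*conj(exp(2*I*pi/3)) + 1*(-1)*conj(-1) + 1*(1)*conj(exp(-2*I*pi/3)) + 1*(-1)*conj(exp(-I*pi/3))]
      = (1/6)[(1) + (-exp(-I*pi/3)) + (exp(-2*I*pi/3)) + (1) + (exp(2*I*pi/3)) + (-exp(I*pi/3))] = 0/6 = 0
  <chi_5*chi_4, chi_2> = (1/6)[1*(1)*conj(1) + 1*(-1)*conj(exp(2*I*pi/3)) + 1*(1)*conj(exp(-2*I*pi/3)) + 1*(-1)*conj(1) + 1*(1)*conj(exp(2*I*pi/3)) + 1*(-1)*conj(exp(-2*I*pi/3))]
      = (1/6)[(1) + (-exp(-2*I*pi/3)) + (exp(2*I*pi/3)) + (-1) + (exp(-2*I*pi/3)) + (-exp(2*I*pi/3))] = 0/6 = 0
  <chi_5*chi_4, chi_3> = (1/6)[1*(1)*conj(1) + 1*(-1)*conj(-1) + 1*(1)*conj(1) + 1*(-1)*conj(-1) + 1*(1)*conj(1) + 1*(-1)*conj(-1)]
      = (1/6)[(1) + (1) + (1) + (1) + (1) + (1)] = 6/6 = 1
  <chi_5*chi_4, chi_4> = (1/6)[1*(1)*conj(1) + 1*(-1)*conj(exp(-2*I*pi/3)) + 1*(1)*conj(exp(2*I*pi/3)) + 1*(-1)*conj(1) + 1*(1)*conj(exp(-2*I*pi/3)) + 1*(-1)*conj(exp(2*I*pi/3))]
      = (1/6)[(1) + (-exp(2*I*pi/3)) + (exp(-2*I*pi/3)) + (-1) + (exp(2*I*pi/3)) + (-exp(-2*I*pi/3))] = 0/6 = 0
  <chi_5*chi_4, chi_5> = (1/6)[1*(1)*conj(1) + 1*(-1)*conj(exp(-I*pi/3)) + 1*(1)*conj(exp(-2*I*pi/3)) + 1*(-1)*conj(-1) + 1*(1)*conj(exp(2*I*pi/3)) + 1*(-1)*conj(exp(I*pi/3))]
      = (1/6)[(1) + (-exp(I*pi/3)) + (exp(2*I*pi/3)) + (1) + (exp(-2*I*pi/3)) + (-exp(-I*pi/3))] = 0/6 = 0
(Exp terms are combined using exp(i*s)*conj(exp(i*t)) = exp(i*(s-t)), and sums of them are collapsed using the identity that for every m > 1 the m distinct m-th roots of unity sum to 0, e.g. 1 + exp(2*I*pi/3) + exp(-2*I*pi/3) = 0.)
Hence the multiplicities are chi_3: 1. Dimension check: dim(chi_5)*dim(chi_4) = 1*1 = 1 and sum (mult * dim) = 1*1 = 1.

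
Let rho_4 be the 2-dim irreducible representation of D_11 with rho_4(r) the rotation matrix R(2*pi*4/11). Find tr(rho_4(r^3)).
chi_{rho_4}(r^3) = 2*cos(2*pi*4*3/11) = 2*cos(24*pi/11)

Details: rho_4(r^3) is rotation by angle 2*pi*4*3/11, whose trace is 2*cos(2*pi*4*3/11) = 2*cos(24*pi/11).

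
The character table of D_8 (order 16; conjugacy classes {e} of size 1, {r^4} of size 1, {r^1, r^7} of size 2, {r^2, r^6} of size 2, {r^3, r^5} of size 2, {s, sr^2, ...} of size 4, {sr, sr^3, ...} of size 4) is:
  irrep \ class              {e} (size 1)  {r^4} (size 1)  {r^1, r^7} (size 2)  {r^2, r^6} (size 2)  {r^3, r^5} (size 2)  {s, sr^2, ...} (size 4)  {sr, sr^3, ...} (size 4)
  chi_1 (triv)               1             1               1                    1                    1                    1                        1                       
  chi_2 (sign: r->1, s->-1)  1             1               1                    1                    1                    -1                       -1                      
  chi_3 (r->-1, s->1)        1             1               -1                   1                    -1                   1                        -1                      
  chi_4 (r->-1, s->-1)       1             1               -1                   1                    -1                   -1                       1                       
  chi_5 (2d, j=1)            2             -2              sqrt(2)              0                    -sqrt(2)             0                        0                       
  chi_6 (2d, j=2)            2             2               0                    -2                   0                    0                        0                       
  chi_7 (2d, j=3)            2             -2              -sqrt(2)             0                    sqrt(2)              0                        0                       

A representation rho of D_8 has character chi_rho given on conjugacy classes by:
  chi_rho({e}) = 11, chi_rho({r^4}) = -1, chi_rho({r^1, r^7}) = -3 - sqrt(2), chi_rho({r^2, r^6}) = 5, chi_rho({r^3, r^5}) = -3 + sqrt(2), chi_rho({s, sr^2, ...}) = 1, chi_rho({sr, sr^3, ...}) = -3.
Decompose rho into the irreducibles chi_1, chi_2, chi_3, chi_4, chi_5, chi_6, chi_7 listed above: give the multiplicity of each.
Multiplicities: chi_1: 0, chi_2: 1, chi_3: 3, chi_4: 1, chi_5: 1, chi_6: 0, chi_7: 2.

Why: Use <chi_rho, chi> = (1/|G|) sum_C |C| * chi_rho(C) * conj(chi(C)) with |G| = 16 for each irreducible chi in the table:
  <chi_rho, chi_1> = (1/16)[1*(11)*conj(1) + 1*(-1)*conj(1) + 2*(-3 - sqrt(2))*conj(1) + 2*(5)*conj(1) + 2*(-3 + sqrt(2))*conj(1) + 4*(1)*conj(1) + 4*(-3)*conj(1)]
      = (1/16)[(11) + (-1) + (-6 - 2*sqrt(2)) + (10) + (-6 + 2*sqrt(2)) + (4) + (-12)] = 0/16 = 0
  <chi_rho, chi_2> = (1/16)[1*(11)*conj(1) + 1*(-1)*conj(1) + 2*(-3 - sqrt(2))*conj(1) + 2*(5)*conj(1) + 2*(-3 + sqrt(2))*conj(1) + 4*(1)*conj(-1) + 4*(-3)*conj(-1)]
      = (1/16)[(11) + (-1) + (-6 - 2*sqrt(2)) + (10) + (-6 + 2*sqrt(2)) + (-4) + (12)] = 16/16 = 1
  <chi_rho, chi_3> = (1/16)[1*(11)*conj(1) + 1*(-1)*conj(1) + 2*(-3 - sqrt(2))*conj(-1) + 2*(5)*conj(1) + 2*(-3 + sqrt(2))*conj(-1) + 4*(1)*conj(1) + 4*(-3)*conj(-1)]
      = (1/16)[(11) + (-1) + (2*sqrt(2) + 6) + (10) + (6 - 2*sqrt(2)) + (4) + (12)] = 48/16 = 3
  <chi_rho, chi_4> = (1/16)[1*(11)*conj(1) + 1*(-1)*conj(1) + 2*(-3 - sqrt(2))*conj(-1) + 2*(5)*conj(1) + 2*(-3 + sqrt(2))*conj(-1) + 4*(1)*conj(-1) + 4*(-3)*conj(1)]
      = (1/16)[(11) + (-1) + (2*sqrt(2) + 6) + (10) + (6 - 2*sqrt(2)) + (-4) + (-12)] = 16/16 = 1
  <chi_rho, chi_5> = (1/16)[1*(11)*conj(2) + 1*(-1)*conj(-2) + 2*(-3 - sqrt(2))*conj(sqrt(2)) + 2*(5)*conj(0) + 2*(-3 + sqrt(2))*conj(-sqrt(2)) + 4*(1)*conj(0) + 4*(-3)*conj(0)]
      = (1/16)[(22) + (2) + (-6*sqrt(2) - 4) + (0) + (-4 + 6*sqrt(2)) + (0) + (0)] = 16/16 = 1
  <chi_rho, chi_6> = (1/16)[1*(11)*conj(2) + 1*(-1)*conj(2) + 2*(-3 - sqrt(2))*conj(0) + 2*(5)*conj(-2) + 2*(-3 + sqrt(2))*conj(0) + 4*(1)*conj(0) + 4*(-3)*conj(0)]
      = (1/16)[(22) + (-2) + (0) + (-20) + (0) + (0) + (0)] = 0/16 = 0
  <chi_rho, chi_7> = (1/16)[1*(11)*conj(2) + 1*(-1)*conj(-2) + 2*(-3 - sqrt(2))*conj(-sqrt(2)) + 2*(5)*conj(0) + 2*(-3 + sqrt(2))*conj(sqrt(2)) + 4*(1)*conj(0) + 4*(-3)*conj(0)]
      = (1/16)[(22) + (2) + (4 + 6*sqrt(2)) + (0) + (4 - 6*sqrt(2)) + (0) + (0)] = 32/16 = 2
Dimension check: dim(rho) = sum (mult * dim) = 0*1 + 1*1 + 3*1 + 1*1 + 1*2 + 0*2 + 2*2 = 11 = chi_rho(e) = 11.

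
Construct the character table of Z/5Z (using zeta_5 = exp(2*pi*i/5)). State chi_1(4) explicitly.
Character table of Z/5Z (irreps indexed chi_0,...,chi_4 with chi_k(m) = zeta_5^(k*m), zeta_5 = exp(2*pi*i/5)):
  irrep \ class  {0} (size 1)  {1} (size 1)    {2} (size 1)    {3} (size 1)    {4} (size 1)  
  chi_0          1             1               1               1               1             
  chi_1          1             exp(2*I*pi/5)   exp(4*I*pi/5)   exp(-4*I*pi/5)  exp(-2*I*pi/5)
  chi_2          1             exp(4*I*pi/5)   exp(-2*I*pi/5)  exp(2*I*pi/5)   exp(-4*I*pi/5)
  chi_3          1             exp(-4*I*pi/5)  exp(2*I*pi/5)   exp(-2*I*pi/5)  exp(4*I*pi/5) 
  chi_4          1             exp(-2*I*pi/5)  exp(-4*I*pi/5)  exp(4*I*pi/5)   exp(2*I*pi/5) 

Spot check: chi_1(4) = zeta_5^(1*4) = zeta_5^4 = exp(-2*I*pi/5).

Argument: Z/5Z is abelian, so all 5 irreducible complex representations are 1-dimensional. They are given by chi_k(m) = zeta_5^(k*m) for k = 0,...,4. Row orthogonality: sum_m chi_k(m) conj(chi_l(m)) = 5 * [k = l].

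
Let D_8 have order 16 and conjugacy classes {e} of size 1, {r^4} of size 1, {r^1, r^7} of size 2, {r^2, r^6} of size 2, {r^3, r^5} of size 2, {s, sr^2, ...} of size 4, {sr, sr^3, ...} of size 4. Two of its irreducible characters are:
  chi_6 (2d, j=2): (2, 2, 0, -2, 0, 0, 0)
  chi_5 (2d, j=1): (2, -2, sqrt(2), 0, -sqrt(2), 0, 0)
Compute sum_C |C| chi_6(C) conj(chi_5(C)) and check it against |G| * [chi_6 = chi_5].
Sum = 0; so <chi_6, chi_5> = 0 (distinct irreducibles are orthogonal).

Explanation: Compute term by term over conjugacy classes (|C| * chi_6(C) * conj(chi_5(C))):
  1*(2)*conj(2) + 1*(2)*conj(-2) + 2*(0)*conj(sqrt(2)) + 2*(-2)*conj(0) + 2*(0)*conj(-sqrt(2)) + 4*(0)*conj(0) + 4*(0)*conj(0)
  = (4) + (-4) + (0) + (0) + (0) + (0) + (0)
  = 0.
Dividing by |G| = 16 gives 0/16 = 0, matching the row-orthogonality relation <chi_6, chi_5> = [chi_6 = chi_5].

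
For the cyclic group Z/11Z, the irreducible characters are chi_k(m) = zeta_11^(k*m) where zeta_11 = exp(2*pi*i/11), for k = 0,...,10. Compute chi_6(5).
chi_6(5) = zeta_11^30 = exp(-6*I*pi/11)

Proof sketch: chi_6(5) = zeta_11^(6*5) = zeta_11^30. Since zeta_11^11 = 1, this equals zeta_11^8 = exp(2*pi*i*8/11) = exp(-6*I*pi/11).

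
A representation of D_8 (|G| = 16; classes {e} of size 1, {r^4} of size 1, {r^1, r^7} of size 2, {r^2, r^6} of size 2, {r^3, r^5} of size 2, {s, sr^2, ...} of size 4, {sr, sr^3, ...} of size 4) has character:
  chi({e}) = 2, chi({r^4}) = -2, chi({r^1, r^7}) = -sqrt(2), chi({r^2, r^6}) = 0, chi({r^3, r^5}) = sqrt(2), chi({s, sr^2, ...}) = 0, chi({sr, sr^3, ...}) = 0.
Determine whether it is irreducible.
Irreducible: <chi, chi> = 1.

Reasoning: <chi, chi> = (1/|G|) sum_C |C| * |chi(C)|^2 = (1/16)[1*|2|^2 + 1*|-2|^2 + 2*|-sqrt(2)|^2 + 2*|0|^2 + 2*|sqrt(2)|^2 + 4*|0|^2 + 4*|0|^2]
  = (1/16)[(4) + (4) + (4) + (0) + (4) + (0) + (0)] = 16/16 = 1.
A character is irreducible iff <chi, chi> = 1, so this representation is irreducible.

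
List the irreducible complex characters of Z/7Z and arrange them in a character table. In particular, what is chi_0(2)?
Character table of Z/7Z (irreps indexed chi_0,...,chi_6 with chi_k(m) = zeta_7^(k*m), zeta_7 = exp(2*pi*i/7)):
  irrep \ class  {0} (size 1)  {1} (size 1)    {2} (size 1)    {3} (size 1)    {4} (size 1)    {5} (size 1)    {6} (size 1)  
  chi_0          1             1               1               1               1               1               1             
  chi_1          1             exp(2*I*pi/7)   exp(4*I*pi/7)   exp(6*I*pi/7)   exp(-6*I*pi/7)  exp(-4*I*pi/7)  exp(-2*I*pi/7)
  chi_2          1             exp(4*I*pi/7)   exp(-6*I*pi/7)  exp(-2*I*pi/7)  exp(2*I*pi/7)   exp(6*I*pi/7)   exp(-4*I*pi/7)
  chi_3          1             exp(6*I*pi/7)   exp(-2*I*pi/7)  exp(4*I*pi/7)   exp(-4*I*pi/7)  exp(2*I*pi/7)   exp(-6*I*pi/7)
  chi_4          1             exp(-6*I*pi/7)  exp(2*I*pi/7)   exp(-4*I*pi/7)  exp(4*I*pi/7)   exp(-2*I*pi/7)  exp(6*I*pi/7) 
  chi_5          1             exp(-4*I*pi/7)  exp(6*I*pi/7)   exp(2*I*pi/7)   exp(-2*I*pi/7)  exp(-6*I*pi/7)  exp(4*I*pi/7) 
  chi_6          1             exp(-2*I*pi/7)  exp(-4*I*pi/7)  exp(-6*I*pi/7)  exp(6*I*pi/7)   exp(4*I*pi/7)   exp(2*I*pi/7) 

Spot check: chi_0(2) = zeta_7^(0*2) = zeta_7^0 = 1.

Details: Z/7Z is abelian, so all 7 irreducible complex representations are 1-dimensional. They are given by chi_k(m) = zeta_7^(k*m) for k = 0,...,6. Row orthogonality: sum_m chi_k(m) conj(chi_l(m)) = 7 * [k = l].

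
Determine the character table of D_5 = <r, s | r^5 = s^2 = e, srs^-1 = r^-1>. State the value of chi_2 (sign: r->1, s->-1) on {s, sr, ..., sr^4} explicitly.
Conjugacy classes: {e} of size 1, {r^1, r^4} of size 2, {r^2, r^3} of size 2, {s, sr, ..., sr^4} of size 5.
Character table:
  irrep \ class              {e} (size 1)  {r^1, r^4} (size 2)  {r^2, r^3} (size 2)  {s, sr, ..., sr^4} (size 5)
  chi_1 (triv)               1             1                    1                    1                          
  chi_2 (sign: r->1, s->-1)  1             1                    1                    -1                         
  chi_3 (2d, j=1)            2             -1/2 + sqrt(5)/2     -sqrt(5)/2 - 1/2     0                          
  chi_4 (2d, j=2)            2             -sqrt(5)/2 - 1/2     -1/2 + sqrt(5)/2     0                          

Spot check: chi_2 (sign: r->1, s->-1) on {s, sr, ..., sr^4} = -1.

Solution. D_5 has order 2*5 = 10 with 4 conjugacy classes, hence 4 irreducibles. Sum of squared dims 1 + 1 + 4 + 4 = 10 = |G|. Linear characters come from the abelianisation; the 2-dimensional irreps have character r^k -> 2*cos(2*pi*j*k/5), reflections -> 0.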